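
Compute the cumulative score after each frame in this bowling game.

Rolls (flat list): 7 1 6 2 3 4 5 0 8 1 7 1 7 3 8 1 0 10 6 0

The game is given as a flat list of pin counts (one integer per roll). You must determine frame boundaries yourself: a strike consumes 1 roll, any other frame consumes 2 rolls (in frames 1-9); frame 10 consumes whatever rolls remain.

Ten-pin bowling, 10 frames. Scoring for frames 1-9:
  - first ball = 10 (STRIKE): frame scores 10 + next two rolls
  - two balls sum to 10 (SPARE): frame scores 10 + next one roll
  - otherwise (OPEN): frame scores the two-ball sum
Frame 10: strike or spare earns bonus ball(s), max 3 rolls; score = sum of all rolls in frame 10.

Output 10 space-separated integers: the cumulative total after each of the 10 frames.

Frame 1: OPEN (7+1=8). Cumulative: 8
Frame 2: OPEN (6+2=8). Cumulative: 16
Frame 3: OPEN (3+4=7). Cumulative: 23
Frame 4: OPEN (5+0=5). Cumulative: 28
Frame 5: OPEN (8+1=9). Cumulative: 37
Frame 6: OPEN (7+1=8). Cumulative: 45
Frame 7: SPARE (7+3=10). 10 + next roll (8) = 18. Cumulative: 63
Frame 8: OPEN (8+1=9). Cumulative: 72
Frame 9: SPARE (0+10=10). 10 + next roll (6) = 16. Cumulative: 88
Frame 10: OPEN. Sum of all frame-10 rolls (6+0) = 6. Cumulative: 94

Answer: 8 16 23 28 37 45 63 72 88 94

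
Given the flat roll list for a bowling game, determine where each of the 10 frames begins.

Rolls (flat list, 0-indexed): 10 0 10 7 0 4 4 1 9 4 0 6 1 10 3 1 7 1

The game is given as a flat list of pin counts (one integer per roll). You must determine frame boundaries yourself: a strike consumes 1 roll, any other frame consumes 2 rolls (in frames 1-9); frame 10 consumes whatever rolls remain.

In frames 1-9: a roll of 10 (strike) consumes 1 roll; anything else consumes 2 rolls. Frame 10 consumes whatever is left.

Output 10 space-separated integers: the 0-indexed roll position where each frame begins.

Answer: 0 1 3 5 7 9 11 13 14 16

Derivation:
Frame 1 starts at roll index 0: roll=10 (strike), consumes 1 roll
Frame 2 starts at roll index 1: rolls=0,10 (sum=10), consumes 2 rolls
Frame 3 starts at roll index 3: rolls=7,0 (sum=7), consumes 2 rolls
Frame 4 starts at roll index 5: rolls=4,4 (sum=8), consumes 2 rolls
Frame 5 starts at roll index 7: rolls=1,9 (sum=10), consumes 2 rolls
Frame 6 starts at roll index 9: rolls=4,0 (sum=4), consumes 2 rolls
Frame 7 starts at roll index 11: rolls=6,1 (sum=7), consumes 2 rolls
Frame 8 starts at roll index 13: roll=10 (strike), consumes 1 roll
Frame 9 starts at roll index 14: rolls=3,1 (sum=4), consumes 2 rolls
Frame 10 starts at roll index 16: 2 remaining rolls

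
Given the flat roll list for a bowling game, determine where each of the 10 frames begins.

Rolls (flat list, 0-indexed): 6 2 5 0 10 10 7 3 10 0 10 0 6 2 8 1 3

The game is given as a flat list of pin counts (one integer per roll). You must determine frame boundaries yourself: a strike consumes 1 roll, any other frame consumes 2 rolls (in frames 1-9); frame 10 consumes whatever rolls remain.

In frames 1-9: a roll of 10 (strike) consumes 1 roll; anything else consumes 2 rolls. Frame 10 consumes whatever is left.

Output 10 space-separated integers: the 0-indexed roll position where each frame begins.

Frame 1 starts at roll index 0: rolls=6,2 (sum=8), consumes 2 rolls
Frame 2 starts at roll index 2: rolls=5,0 (sum=5), consumes 2 rolls
Frame 3 starts at roll index 4: roll=10 (strike), consumes 1 roll
Frame 4 starts at roll index 5: roll=10 (strike), consumes 1 roll
Frame 5 starts at roll index 6: rolls=7,3 (sum=10), consumes 2 rolls
Frame 6 starts at roll index 8: roll=10 (strike), consumes 1 roll
Frame 7 starts at roll index 9: rolls=0,10 (sum=10), consumes 2 rolls
Frame 8 starts at roll index 11: rolls=0,6 (sum=6), consumes 2 rolls
Frame 9 starts at roll index 13: rolls=2,8 (sum=10), consumes 2 rolls
Frame 10 starts at roll index 15: 2 remaining rolls

Answer: 0 2 4 5 6 8 9 11 13 15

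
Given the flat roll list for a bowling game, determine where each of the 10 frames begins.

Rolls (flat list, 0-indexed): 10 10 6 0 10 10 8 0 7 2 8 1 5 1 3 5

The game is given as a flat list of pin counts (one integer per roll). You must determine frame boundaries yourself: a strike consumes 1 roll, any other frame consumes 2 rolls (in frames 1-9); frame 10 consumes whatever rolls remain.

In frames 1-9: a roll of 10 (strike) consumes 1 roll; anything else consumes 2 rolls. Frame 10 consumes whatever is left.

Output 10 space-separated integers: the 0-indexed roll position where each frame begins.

Frame 1 starts at roll index 0: roll=10 (strike), consumes 1 roll
Frame 2 starts at roll index 1: roll=10 (strike), consumes 1 roll
Frame 3 starts at roll index 2: rolls=6,0 (sum=6), consumes 2 rolls
Frame 4 starts at roll index 4: roll=10 (strike), consumes 1 roll
Frame 5 starts at roll index 5: roll=10 (strike), consumes 1 roll
Frame 6 starts at roll index 6: rolls=8,0 (sum=8), consumes 2 rolls
Frame 7 starts at roll index 8: rolls=7,2 (sum=9), consumes 2 rolls
Frame 8 starts at roll index 10: rolls=8,1 (sum=9), consumes 2 rolls
Frame 9 starts at roll index 12: rolls=5,1 (sum=6), consumes 2 rolls
Frame 10 starts at roll index 14: 2 remaining rolls

Answer: 0 1 2 4 5 6 8 10 12 14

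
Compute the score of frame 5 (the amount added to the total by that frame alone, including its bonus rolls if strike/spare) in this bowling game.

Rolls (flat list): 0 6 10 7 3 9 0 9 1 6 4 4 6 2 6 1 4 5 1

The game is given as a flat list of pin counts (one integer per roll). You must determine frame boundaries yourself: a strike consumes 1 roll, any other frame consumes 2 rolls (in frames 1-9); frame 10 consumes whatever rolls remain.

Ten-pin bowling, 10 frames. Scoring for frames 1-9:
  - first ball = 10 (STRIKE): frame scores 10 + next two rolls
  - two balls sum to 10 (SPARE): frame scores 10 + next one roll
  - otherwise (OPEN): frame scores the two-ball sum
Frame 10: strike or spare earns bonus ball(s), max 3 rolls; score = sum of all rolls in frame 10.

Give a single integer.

Frame 1: OPEN (0+6=6). Cumulative: 6
Frame 2: STRIKE. 10 + next two rolls (7+3) = 20. Cumulative: 26
Frame 3: SPARE (7+3=10). 10 + next roll (9) = 19. Cumulative: 45
Frame 4: OPEN (9+0=9). Cumulative: 54
Frame 5: SPARE (9+1=10). 10 + next roll (6) = 16. Cumulative: 70
Frame 6: SPARE (6+4=10). 10 + next roll (4) = 14. Cumulative: 84
Frame 7: SPARE (4+6=10). 10 + next roll (2) = 12. Cumulative: 96

Answer: 16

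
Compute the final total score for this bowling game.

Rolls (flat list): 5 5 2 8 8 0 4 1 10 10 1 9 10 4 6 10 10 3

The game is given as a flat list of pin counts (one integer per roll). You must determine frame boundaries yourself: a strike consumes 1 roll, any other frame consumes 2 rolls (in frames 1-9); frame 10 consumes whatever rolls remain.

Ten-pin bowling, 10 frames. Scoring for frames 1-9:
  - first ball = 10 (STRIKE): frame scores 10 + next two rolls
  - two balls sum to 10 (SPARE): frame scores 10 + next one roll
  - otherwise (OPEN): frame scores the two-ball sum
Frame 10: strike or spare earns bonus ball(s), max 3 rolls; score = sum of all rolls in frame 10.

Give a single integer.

Answer: 167

Derivation:
Frame 1: SPARE (5+5=10). 10 + next roll (2) = 12. Cumulative: 12
Frame 2: SPARE (2+8=10). 10 + next roll (8) = 18. Cumulative: 30
Frame 3: OPEN (8+0=8). Cumulative: 38
Frame 4: OPEN (4+1=5). Cumulative: 43
Frame 5: STRIKE. 10 + next two rolls (10+1) = 21. Cumulative: 64
Frame 6: STRIKE. 10 + next two rolls (1+9) = 20. Cumulative: 84
Frame 7: SPARE (1+9=10). 10 + next roll (10) = 20. Cumulative: 104
Frame 8: STRIKE. 10 + next two rolls (4+6) = 20. Cumulative: 124
Frame 9: SPARE (4+6=10). 10 + next roll (10) = 20. Cumulative: 144
Frame 10: STRIKE. Sum of all frame-10 rolls (10+10+3) = 23. Cumulative: 167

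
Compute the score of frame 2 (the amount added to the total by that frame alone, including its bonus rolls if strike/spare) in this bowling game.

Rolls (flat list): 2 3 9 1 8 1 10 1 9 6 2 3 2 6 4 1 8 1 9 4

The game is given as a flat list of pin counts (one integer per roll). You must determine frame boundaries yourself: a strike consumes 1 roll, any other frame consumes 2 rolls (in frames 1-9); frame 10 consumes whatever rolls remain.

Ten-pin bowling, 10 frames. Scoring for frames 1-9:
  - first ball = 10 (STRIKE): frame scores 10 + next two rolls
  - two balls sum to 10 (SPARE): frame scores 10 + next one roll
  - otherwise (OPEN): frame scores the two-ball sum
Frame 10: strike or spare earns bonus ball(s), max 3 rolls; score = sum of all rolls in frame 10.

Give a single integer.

Frame 1: OPEN (2+3=5). Cumulative: 5
Frame 2: SPARE (9+1=10). 10 + next roll (8) = 18. Cumulative: 23
Frame 3: OPEN (8+1=9). Cumulative: 32
Frame 4: STRIKE. 10 + next two rolls (1+9) = 20. Cumulative: 52

Answer: 18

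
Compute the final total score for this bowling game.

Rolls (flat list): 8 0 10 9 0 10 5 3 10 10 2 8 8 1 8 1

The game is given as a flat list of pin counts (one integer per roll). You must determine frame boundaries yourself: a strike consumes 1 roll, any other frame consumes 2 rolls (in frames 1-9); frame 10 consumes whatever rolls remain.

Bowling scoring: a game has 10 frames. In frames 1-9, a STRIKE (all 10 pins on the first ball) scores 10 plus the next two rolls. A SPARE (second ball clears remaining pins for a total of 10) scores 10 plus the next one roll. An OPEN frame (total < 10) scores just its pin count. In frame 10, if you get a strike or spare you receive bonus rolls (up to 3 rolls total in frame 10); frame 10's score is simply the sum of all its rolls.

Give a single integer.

Frame 1: OPEN (8+0=8). Cumulative: 8
Frame 2: STRIKE. 10 + next two rolls (9+0) = 19. Cumulative: 27
Frame 3: OPEN (9+0=9). Cumulative: 36
Frame 4: STRIKE. 10 + next two rolls (5+3) = 18. Cumulative: 54
Frame 5: OPEN (5+3=8). Cumulative: 62
Frame 6: STRIKE. 10 + next two rolls (10+2) = 22. Cumulative: 84
Frame 7: STRIKE. 10 + next two rolls (2+8) = 20. Cumulative: 104
Frame 8: SPARE (2+8=10). 10 + next roll (8) = 18. Cumulative: 122
Frame 9: OPEN (8+1=9). Cumulative: 131
Frame 10: OPEN. Sum of all frame-10 rolls (8+1) = 9. Cumulative: 140

Answer: 140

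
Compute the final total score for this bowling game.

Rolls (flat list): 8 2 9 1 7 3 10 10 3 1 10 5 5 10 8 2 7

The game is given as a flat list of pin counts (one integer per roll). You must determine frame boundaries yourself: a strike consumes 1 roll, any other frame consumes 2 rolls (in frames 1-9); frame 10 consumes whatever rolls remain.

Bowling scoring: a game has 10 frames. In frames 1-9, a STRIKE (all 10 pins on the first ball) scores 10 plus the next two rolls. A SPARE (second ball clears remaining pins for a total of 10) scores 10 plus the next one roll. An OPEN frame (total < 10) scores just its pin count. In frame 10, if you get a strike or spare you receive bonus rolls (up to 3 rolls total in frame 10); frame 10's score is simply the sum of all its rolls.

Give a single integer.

Frame 1: SPARE (8+2=10). 10 + next roll (9) = 19. Cumulative: 19
Frame 2: SPARE (9+1=10). 10 + next roll (7) = 17. Cumulative: 36
Frame 3: SPARE (7+3=10). 10 + next roll (10) = 20. Cumulative: 56
Frame 4: STRIKE. 10 + next two rolls (10+3) = 23. Cumulative: 79
Frame 5: STRIKE. 10 + next two rolls (3+1) = 14. Cumulative: 93
Frame 6: OPEN (3+1=4). Cumulative: 97
Frame 7: STRIKE. 10 + next two rolls (5+5) = 20. Cumulative: 117
Frame 8: SPARE (5+5=10). 10 + next roll (10) = 20. Cumulative: 137
Frame 9: STRIKE. 10 + next two rolls (8+2) = 20. Cumulative: 157
Frame 10: SPARE. Sum of all frame-10 rolls (8+2+7) = 17. Cumulative: 174

Answer: 174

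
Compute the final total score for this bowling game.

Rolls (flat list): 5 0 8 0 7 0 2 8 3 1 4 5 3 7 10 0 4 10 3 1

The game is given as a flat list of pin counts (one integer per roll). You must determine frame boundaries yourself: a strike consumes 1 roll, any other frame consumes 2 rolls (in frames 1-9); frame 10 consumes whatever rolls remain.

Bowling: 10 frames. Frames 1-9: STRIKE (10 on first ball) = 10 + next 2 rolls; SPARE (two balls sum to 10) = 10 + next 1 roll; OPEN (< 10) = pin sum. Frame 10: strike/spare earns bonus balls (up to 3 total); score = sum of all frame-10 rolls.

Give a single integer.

Answer: 98

Derivation:
Frame 1: OPEN (5+0=5). Cumulative: 5
Frame 2: OPEN (8+0=8). Cumulative: 13
Frame 3: OPEN (7+0=7). Cumulative: 20
Frame 4: SPARE (2+8=10). 10 + next roll (3) = 13. Cumulative: 33
Frame 5: OPEN (3+1=4). Cumulative: 37
Frame 6: OPEN (4+5=9). Cumulative: 46
Frame 7: SPARE (3+7=10). 10 + next roll (10) = 20. Cumulative: 66
Frame 8: STRIKE. 10 + next two rolls (0+4) = 14. Cumulative: 80
Frame 9: OPEN (0+4=4). Cumulative: 84
Frame 10: STRIKE. Sum of all frame-10 rolls (10+3+1) = 14. Cumulative: 98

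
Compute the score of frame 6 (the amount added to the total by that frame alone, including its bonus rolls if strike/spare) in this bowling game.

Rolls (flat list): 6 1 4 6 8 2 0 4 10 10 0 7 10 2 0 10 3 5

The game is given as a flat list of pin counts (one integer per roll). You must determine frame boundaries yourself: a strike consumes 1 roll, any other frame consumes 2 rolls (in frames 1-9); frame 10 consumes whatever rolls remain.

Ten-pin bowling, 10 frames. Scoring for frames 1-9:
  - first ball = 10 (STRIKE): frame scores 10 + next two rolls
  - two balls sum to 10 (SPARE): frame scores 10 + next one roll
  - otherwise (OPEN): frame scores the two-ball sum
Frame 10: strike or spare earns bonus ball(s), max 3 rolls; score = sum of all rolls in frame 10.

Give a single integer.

Answer: 17

Derivation:
Frame 1: OPEN (6+1=7). Cumulative: 7
Frame 2: SPARE (4+6=10). 10 + next roll (8) = 18. Cumulative: 25
Frame 3: SPARE (8+2=10). 10 + next roll (0) = 10. Cumulative: 35
Frame 4: OPEN (0+4=4). Cumulative: 39
Frame 5: STRIKE. 10 + next two rolls (10+0) = 20. Cumulative: 59
Frame 6: STRIKE. 10 + next two rolls (0+7) = 17. Cumulative: 76
Frame 7: OPEN (0+7=7). Cumulative: 83
Frame 8: STRIKE. 10 + next two rolls (2+0) = 12. Cumulative: 95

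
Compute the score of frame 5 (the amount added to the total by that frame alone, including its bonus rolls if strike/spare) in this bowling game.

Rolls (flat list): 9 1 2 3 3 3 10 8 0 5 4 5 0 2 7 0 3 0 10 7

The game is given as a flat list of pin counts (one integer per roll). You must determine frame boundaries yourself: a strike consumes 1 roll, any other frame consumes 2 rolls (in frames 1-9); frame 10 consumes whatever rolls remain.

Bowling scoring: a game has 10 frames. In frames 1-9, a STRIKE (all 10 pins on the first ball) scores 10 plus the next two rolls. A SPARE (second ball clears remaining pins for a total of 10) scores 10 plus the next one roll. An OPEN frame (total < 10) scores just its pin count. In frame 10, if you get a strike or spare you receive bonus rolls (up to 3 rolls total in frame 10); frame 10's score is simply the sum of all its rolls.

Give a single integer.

Frame 1: SPARE (9+1=10). 10 + next roll (2) = 12. Cumulative: 12
Frame 2: OPEN (2+3=5). Cumulative: 17
Frame 3: OPEN (3+3=6). Cumulative: 23
Frame 4: STRIKE. 10 + next two rolls (8+0) = 18. Cumulative: 41
Frame 5: OPEN (8+0=8). Cumulative: 49
Frame 6: OPEN (5+4=9). Cumulative: 58
Frame 7: OPEN (5+0=5). Cumulative: 63

Answer: 8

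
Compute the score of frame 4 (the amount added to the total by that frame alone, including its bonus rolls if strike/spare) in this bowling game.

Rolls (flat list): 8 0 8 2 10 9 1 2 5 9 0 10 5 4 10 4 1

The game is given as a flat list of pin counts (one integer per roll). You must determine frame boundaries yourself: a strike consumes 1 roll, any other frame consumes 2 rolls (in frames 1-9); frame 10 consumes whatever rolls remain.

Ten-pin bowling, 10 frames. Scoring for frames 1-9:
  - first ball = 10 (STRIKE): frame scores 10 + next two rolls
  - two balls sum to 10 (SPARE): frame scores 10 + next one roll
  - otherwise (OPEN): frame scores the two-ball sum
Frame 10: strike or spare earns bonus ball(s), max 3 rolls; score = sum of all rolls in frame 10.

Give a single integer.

Answer: 12

Derivation:
Frame 1: OPEN (8+0=8). Cumulative: 8
Frame 2: SPARE (8+2=10). 10 + next roll (10) = 20. Cumulative: 28
Frame 3: STRIKE. 10 + next two rolls (9+1) = 20. Cumulative: 48
Frame 4: SPARE (9+1=10). 10 + next roll (2) = 12. Cumulative: 60
Frame 5: OPEN (2+5=7). Cumulative: 67
Frame 6: OPEN (9+0=9). Cumulative: 76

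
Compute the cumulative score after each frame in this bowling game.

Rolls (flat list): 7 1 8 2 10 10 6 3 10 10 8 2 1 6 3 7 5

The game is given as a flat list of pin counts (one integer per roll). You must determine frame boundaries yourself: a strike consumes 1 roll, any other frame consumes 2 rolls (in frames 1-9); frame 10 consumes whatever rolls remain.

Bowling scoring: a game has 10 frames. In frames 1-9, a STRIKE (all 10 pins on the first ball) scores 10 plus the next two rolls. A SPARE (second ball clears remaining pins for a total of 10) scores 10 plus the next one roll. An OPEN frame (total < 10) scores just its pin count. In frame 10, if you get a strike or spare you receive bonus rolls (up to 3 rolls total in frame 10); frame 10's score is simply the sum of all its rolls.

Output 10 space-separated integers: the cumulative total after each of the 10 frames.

Answer: 8 28 54 73 82 110 130 141 148 163

Derivation:
Frame 1: OPEN (7+1=8). Cumulative: 8
Frame 2: SPARE (8+2=10). 10 + next roll (10) = 20. Cumulative: 28
Frame 3: STRIKE. 10 + next two rolls (10+6) = 26. Cumulative: 54
Frame 4: STRIKE. 10 + next two rolls (6+3) = 19. Cumulative: 73
Frame 5: OPEN (6+3=9). Cumulative: 82
Frame 6: STRIKE. 10 + next two rolls (10+8) = 28. Cumulative: 110
Frame 7: STRIKE. 10 + next two rolls (8+2) = 20. Cumulative: 130
Frame 8: SPARE (8+2=10). 10 + next roll (1) = 11. Cumulative: 141
Frame 9: OPEN (1+6=7). Cumulative: 148
Frame 10: SPARE. Sum of all frame-10 rolls (3+7+5) = 15. Cumulative: 163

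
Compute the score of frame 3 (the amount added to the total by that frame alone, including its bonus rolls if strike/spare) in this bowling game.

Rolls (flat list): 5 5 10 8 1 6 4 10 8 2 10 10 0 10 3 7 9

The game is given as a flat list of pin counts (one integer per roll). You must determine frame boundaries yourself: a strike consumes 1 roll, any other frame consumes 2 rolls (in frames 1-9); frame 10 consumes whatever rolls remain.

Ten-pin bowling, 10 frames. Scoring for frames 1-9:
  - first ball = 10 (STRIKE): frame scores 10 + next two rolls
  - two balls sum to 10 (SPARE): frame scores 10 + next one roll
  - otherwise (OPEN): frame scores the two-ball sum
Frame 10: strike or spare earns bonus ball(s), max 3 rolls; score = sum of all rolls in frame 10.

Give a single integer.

Answer: 9

Derivation:
Frame 1: SPARE (5+5=10). 10 + next roll (10) = 20. Cumulative: 20
Frame 2: STRIKE. 10 + next two rolls (8+1) = 19. Cumulative: 39
Frame 3: OPEN (8+1=9). Cumulative: 48
Frame 4: SPARE (6+4=10). 10 + next roll (10) = 20. Cumulative: 68
Frame 5: STRIKE. 10 + next two rolls (8+2) = 20. Cumulative: 88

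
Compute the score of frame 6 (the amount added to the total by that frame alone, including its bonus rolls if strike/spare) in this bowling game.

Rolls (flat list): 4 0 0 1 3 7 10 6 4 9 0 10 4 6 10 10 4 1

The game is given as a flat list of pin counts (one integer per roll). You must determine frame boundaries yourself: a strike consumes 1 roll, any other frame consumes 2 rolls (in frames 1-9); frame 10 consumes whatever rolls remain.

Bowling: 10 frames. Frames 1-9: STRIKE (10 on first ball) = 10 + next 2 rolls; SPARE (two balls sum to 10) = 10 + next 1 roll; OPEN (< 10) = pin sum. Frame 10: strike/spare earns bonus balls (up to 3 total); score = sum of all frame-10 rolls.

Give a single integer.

Frame 1: OPEN (4+0=4). Cumulative: 4
Frame 2: OPEN (0+1=1). Cumulative: 5
Frame 3: SPARE (3+7=10). 10 + next roll (10) = 20. Cumulative: 25
Frame 4: STRIKE. 10 + next two rolls (6+4) = 20. Cumulative: 45
Frame 5: SPARE (6+4=10). 10 + next roll (9) = 19. Cumulative: 64
Frame 6: OPEN (9+0=9). Cumulative: 73
Frame 7: STRIKE. 10 + next two rolls (4+6) = 20. Cumulative: 93
Frame 8: SPARE (4+6=10). 10 + next roll (10) = 20. Cumulative: 113

Answer: 9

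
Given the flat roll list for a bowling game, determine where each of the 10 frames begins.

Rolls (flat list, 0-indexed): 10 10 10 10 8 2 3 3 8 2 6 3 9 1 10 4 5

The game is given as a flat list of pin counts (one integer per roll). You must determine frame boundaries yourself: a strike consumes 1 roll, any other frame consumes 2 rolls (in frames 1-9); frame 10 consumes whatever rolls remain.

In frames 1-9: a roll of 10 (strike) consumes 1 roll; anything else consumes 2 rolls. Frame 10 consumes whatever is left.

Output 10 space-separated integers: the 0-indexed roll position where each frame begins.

Frame 1 starts at roll index 0: roll=10 (strike), consumes 1 roll
Frame 2 starts at roll index 1: roll=10 (strike), consumes 1 roll
Frame 3 starts at roll index 2: roll=10 (strike), consumes 1 roll
Frame 4 starts at roll index 3: roll=10 (strike), consumes 1 roll
Frame 5 starts at roll index 4: rolls=8,2 (sum=10), consumes 2 rolls
Frame 6 starts at roll index 6: rolls=3,3 (sum=6), consumes 2 rolls
Frame 7 starts at roll index 8: rolls=8,2 (sum=10), consumes 2 rolls
Frame 8 starts at roll index 10: rolls=6,3 (sum=9), consumes 2 rolls
Frame 9 starts at roll index 12: rolls=9,1 (sum=10), consumes 2 rolls
Frame 10 starts at roll index 14: 3 remaining rolls

Answer: 0 1 2 3 4 6 8 10 12 14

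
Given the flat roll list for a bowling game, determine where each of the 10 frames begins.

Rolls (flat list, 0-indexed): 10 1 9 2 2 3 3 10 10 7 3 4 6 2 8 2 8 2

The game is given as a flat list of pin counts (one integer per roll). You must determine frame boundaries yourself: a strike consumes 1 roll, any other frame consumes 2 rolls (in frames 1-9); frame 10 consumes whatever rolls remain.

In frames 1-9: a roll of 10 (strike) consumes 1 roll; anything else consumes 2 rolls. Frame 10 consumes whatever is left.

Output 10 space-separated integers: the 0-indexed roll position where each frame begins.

Frame 1 starts at roll index 0: roll=10 (strike), consumes 1 roll
Frame 2 starts at roll index 1: rolls=1,9 (sum=10), consumes 2 rolls
Frame 3 starts at roll index 3: rolls=2,2 (sum=4), consumes 2 rolls
Frame 4 starts at roll index 5: rolls=3,3 (sum=6), consumes 2 rolls
Frame 5 starts at roll index 7: roll=10 (strike), consumes 1 roll
Frame 6 starts at roll index 8: roll=10 (strike), consumes 1 roll
Frame 7 starts at roll index 9: rolls=7,3 (sum=10), consumes 2 rolls
Frame 8 starts at roll index 11: rolls=4,6 (sum=10), consumes 2 rolls
Frame 9 starts at roll index 13: rolls=2,8 (sum=10), consumes 2 rolls
Frame 10 starts at roll index 15: 3 remaining rolls

Answer: 0 1 3 5 7 8 9 11 13 15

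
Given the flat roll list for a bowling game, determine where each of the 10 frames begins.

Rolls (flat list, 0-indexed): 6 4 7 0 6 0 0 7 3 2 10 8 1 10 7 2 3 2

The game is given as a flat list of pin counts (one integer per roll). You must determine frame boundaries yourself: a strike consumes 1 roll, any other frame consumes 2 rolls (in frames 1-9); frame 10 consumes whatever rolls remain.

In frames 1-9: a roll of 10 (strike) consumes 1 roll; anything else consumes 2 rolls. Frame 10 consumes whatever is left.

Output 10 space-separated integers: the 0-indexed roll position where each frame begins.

Answer: 0 2 4 6 8 10 11 13 14 16

Derivation:
Frame 1 starts at roll index 0: rolls=6,4 (sum=10), consumes 2 rolls
Frame 2 starts at roll index 2: rolls=7,0 (sum=7), consumes 2 rolls
Frame 3 starts at roll index 4: rolls=6,0 (sum=6), consumes 2 rolls
Frame 4 starts at roll index 6: rolls=0,7 (sum=7), consumes 2 rolls
Frame 5 starts at roll index 8: rolls=3,2 (sum=5), consumes 2 rolls
Frame 6 starts at roll index 10: roll=10 (strike), consumes 1 roll
Frame 7 starts at roll index 11: rolls=8,1 (sum=9), consumes 2 rolls
Frame 8 starts at roll index 13: roll=10 (strike), consumes 1 roll
Frame 9 starts at roll index 14: rolls=7,2 (sum=9), consumes 2 rolls
Frame 10 starts at roll index 16: 2 remaining rolls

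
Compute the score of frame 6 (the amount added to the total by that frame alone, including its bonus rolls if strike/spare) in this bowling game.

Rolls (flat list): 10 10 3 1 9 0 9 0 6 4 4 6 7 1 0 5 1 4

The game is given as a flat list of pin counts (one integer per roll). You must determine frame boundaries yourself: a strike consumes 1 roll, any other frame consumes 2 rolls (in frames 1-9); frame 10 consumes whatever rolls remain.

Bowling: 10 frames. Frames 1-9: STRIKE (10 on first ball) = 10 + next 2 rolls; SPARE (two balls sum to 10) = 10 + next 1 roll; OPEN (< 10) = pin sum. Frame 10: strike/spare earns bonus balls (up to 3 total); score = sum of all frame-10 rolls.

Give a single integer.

Frame 1: STRIKE. 10 + next two rolls (10+3) = 23. Cumulative: 23
Frame 2: STRIKE. 10 + next two rolls (3+1) = 14. Cumulative: 37
Frame 3: OPEN (3+1=4). Cumulative: 41
Frame 4: OPEN (9+0=9). Cumulative: 50
Frame 5: OPEN (9+0=9). Cumulative: 59
Frame 6: SPARE (6+4=10). 10 + next roll (4) = 14. Cumulative: 73
Frame 7: SPARE (4+6=10). 10 + next roll (7) = 17. Cumulative: 90
Frame 8: OPEN (7+1=8). Cumulative: 98

Answer: 14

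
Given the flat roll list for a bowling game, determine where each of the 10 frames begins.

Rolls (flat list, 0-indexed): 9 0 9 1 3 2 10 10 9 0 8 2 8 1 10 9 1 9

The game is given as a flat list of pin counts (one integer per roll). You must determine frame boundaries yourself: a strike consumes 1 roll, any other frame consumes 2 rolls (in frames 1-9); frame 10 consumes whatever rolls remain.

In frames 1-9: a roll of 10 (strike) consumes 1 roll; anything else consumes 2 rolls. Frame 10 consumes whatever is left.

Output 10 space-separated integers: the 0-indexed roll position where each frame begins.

Answer: 0 2 4 6 7 8 10 12 14 15

Derivation:
Frame 1 starts at roll index 0: rolls=9,0 (sum=9), consumes 2 rolls
Frame 2 starts at roll index 2: rolls=9,1 (sum=10), consumes 2 rolls
Frame 3 starts at roll index 4: rolls=3,2 (sum=5), consumes 2 rolls
Frame 4 starts at roll index 6: roll=10 (strike), consumes 1 roll
Frame 5 starts at roll index 7: roll=10 (strike), consumes 1 roll
Frame 6 starts at roll index 8: rolls=9,0 (sum=9), consumes 2 rolls
Frame 7 starts at roll index 10: rolls=8,2 (sum=10), consumes 2 rolls
Frame 8 starts at roll index 12: rolls=8,1 (sum=9), consumes 2 rolls
Frame 9 starts at roll index 14: roll=10 (strike), consumes 1 roll
Frame 10 starts at roll index 15: 3 remaining rolls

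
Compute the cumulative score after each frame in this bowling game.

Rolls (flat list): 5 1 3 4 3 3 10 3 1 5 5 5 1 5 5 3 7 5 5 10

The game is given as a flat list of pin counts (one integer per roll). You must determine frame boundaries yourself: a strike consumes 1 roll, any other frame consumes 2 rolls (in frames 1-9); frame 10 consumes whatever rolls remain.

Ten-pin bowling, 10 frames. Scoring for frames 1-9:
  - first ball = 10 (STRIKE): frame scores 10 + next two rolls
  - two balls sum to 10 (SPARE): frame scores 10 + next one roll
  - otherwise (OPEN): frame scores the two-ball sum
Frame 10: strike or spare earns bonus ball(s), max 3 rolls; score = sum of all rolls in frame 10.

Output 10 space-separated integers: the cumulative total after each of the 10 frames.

Frame 1: OPEN (5+1=6). Cumulative: 6
Frame 2: OPEN (3+4=7). Cumulative: 13
Frame 3: OPEN (3+3=6). Cumulative: 19
Frame 4: STRIKE. 10 + next two rolls (3+1) = 14. Cumulative: 33
Frame 5: OPEN (3+1=4). Cumulative: 37
Frame 6: SPARE (5+5=10). 10 + next roll (5) = 15. Cumulative: 52
Frame 7: OPEN (5+1=6). Cumulative: 58
Frame 8: SPARE (5+5=10). 10 + next roll (3) = 13. Cumulative: 71
Frame 9: SPARE (3+7=10). 10 + next roll (5) = 15. Cumulative: 86
Frame 10: SPARE. Sum of all frame-10 rolls (5+5+10) = 20. Cumulative: 106

Answer: 6 13 19 33 37 52 58 71 86 106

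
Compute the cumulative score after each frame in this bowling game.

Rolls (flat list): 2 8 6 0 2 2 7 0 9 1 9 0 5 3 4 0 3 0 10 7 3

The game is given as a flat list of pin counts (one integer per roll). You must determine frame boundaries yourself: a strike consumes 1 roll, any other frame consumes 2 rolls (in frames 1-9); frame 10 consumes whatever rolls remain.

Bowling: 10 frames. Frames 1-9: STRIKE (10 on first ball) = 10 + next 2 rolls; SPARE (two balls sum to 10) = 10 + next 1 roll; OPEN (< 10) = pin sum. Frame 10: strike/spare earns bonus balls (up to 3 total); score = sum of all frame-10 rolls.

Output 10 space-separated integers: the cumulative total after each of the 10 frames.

Answer: 16 22 26 33 52 61 69 73 76 96

Derivation:
Frame 1: SPARE (2+8=10). 10 + next roll (6) = 16. Cumulative: 16
Frame 2: OPEN (6+0=6). Cumulative: 22
Frame 3: OPEN (2+2=4). Cumulative: 26
Frame 4: OPEN (7+0=7). Cumulative: 33
Frame 5: SPARE (9+1=10). 10 + next roll (9) = 19. Cumulative: 52
Frame 6: OPEN (9+0=9). Cumulative: 61
Frame 7: OPEN (5+3=8). Cumulative: 69
Frame 8: OPEN (4+0=4). Cumulative: 73
Frame 9: OPEN (3+0=3). Cumulative: 76
Frame 10: STRIKE. Sum of all frame-10 rolls (10+7+3) = 20. Cumulative: 96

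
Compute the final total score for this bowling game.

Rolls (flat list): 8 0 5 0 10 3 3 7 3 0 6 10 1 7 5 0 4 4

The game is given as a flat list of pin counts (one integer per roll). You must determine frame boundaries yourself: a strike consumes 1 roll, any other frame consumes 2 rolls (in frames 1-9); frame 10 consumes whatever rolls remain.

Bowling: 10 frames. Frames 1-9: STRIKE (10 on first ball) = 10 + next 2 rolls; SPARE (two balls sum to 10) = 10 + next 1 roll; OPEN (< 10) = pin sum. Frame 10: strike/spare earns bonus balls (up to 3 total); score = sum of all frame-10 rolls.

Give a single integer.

Frame 1: OPEN (8+0=8). Cumulative: 8
Frame 2: OPEN (5+0=5). Cumulative: 13
Frame 3: STRIKE. 10 + next two rolls (3+3) = 16. Cumulative: 29
Frame 4: OPEN (3+3=6). Cumulative: 35
Frame 5: SPARE (7+3=10). 10 + next roll (0) = 10. Cumulative: 45
Frame 6: OPEN (0+6=6). Cumulative: 51
Frame 7: STRIKE. 10 + next two rolls (1+7) = 18. Cumulative: 69
Frame 8: OPEN (1+7=8). Cumulative: 77
Frame 9: OPEN (5+0=5). Cumulative: 82
Frame 10: OPEN. Sum of all frame-10 rolls (4+4) = 8. Cumulative: 90

Answer: 90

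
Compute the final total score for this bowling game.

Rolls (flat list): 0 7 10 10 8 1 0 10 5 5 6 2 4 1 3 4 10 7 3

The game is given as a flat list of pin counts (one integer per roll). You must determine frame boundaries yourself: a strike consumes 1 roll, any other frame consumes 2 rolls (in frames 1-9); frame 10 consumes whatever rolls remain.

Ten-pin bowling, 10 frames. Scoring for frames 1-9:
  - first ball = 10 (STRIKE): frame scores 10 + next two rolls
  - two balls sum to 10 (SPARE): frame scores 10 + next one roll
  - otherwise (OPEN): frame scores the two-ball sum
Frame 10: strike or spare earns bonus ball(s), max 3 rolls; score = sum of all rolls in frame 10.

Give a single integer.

Frame 1: OPEN (0+7=7). Cumulative: 7
Frame 2: STRIKE. 10 + next two rolls (10+8) = 28. Cumulative: 35
Frame 3: STRIKE. 10 + next two rolls (8+1) = 19. Cumulative: 54
Frame 4: OPEN (8+1=9). Cumulative: 63
Frame 5: SPARE (0+10=10). 10 + next roll (5) = 15. Cumulative: 78
Frame 6: SPARE (5+5=10). 10 + next roll (6) = 16. Cumulative: 94
Frame 7: OPEN (6+2=8). Cumulative: 102
Frame 8: OPEN (4+1=5). Cumulative: 107
Frame 9: OPEN (3+4=7). Cumulative: 114
Frame 10: STRIKE. Sum of all frame-10 rolls (10+7+3) = 20. Cumulative: 134

Answer: 134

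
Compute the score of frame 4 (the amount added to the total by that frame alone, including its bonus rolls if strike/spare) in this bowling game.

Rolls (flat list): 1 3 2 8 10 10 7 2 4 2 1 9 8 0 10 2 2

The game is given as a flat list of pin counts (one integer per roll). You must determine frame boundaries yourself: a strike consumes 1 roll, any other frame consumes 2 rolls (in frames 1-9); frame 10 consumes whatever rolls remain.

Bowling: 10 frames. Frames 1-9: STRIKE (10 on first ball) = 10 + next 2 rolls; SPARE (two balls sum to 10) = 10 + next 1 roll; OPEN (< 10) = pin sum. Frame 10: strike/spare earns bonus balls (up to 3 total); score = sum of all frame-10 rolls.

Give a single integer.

Frame 1: OPEN (1+3=4). Cumulative: 4
Frame 2: SPARE (2+8=10). 10 + next roll (10) = 20. Cumulative: 24
Frame 3: STRIKE. 10 + next two rolls (10+7) = 27. Cumulative: 51
Frame 4: STRIKE. 10 + next two rolls (7+2) = 19. Cumulative: 70
Frame 5: OPEN (7+2=9). Cumulative: 79
Frame 6: OPEN (4+2=6). Cumulative: 85

Answer: 19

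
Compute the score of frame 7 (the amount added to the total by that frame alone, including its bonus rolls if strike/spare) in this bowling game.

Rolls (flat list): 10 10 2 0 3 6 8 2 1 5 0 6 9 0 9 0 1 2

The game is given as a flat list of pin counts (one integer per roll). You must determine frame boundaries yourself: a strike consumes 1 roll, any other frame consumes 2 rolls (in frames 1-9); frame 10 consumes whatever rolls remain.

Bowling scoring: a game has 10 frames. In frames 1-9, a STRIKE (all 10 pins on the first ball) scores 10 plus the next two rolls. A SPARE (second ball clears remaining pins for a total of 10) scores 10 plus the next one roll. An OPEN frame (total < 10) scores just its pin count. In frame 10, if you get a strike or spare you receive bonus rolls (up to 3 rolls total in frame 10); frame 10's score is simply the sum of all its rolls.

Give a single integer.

Answer: 6

Derivation:
Frame 1: STRIKE. 10 + next two rolls (10+2) = 22. Cumulative: 22
Frame 2: STRIKE. 10 + next two rolls (2+0) = 12. Cumulative: 34
Frame 3: OPEN (2+0=2). Cumulative: 36
Frame 4: OPEN (3+6=9). Cumulative: 45
Frame 5: SPARE (8+2=10). 10 + next roll (1) = 11. Cumulative: 56
Frame 6: OPEN (1+5=6). Cumulative: 62
Frame 7: OPEN (0+6=6). Cumulative: 68
Frame 8: OPEN (9+0=9). Cumulative: 77
Frame 9: OPEN (9+0=9). Cumulative: 86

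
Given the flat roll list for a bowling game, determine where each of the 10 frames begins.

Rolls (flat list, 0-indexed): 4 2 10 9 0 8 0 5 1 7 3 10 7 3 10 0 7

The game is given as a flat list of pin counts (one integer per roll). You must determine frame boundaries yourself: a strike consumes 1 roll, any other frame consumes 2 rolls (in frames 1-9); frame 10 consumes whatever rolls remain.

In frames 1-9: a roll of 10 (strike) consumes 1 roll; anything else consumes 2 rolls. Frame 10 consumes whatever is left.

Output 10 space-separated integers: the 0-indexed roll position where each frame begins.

Frame 1 starts at roll index 0: rolls=4,2 (sum=6), consumes 2 rolls
Frame 2 starts at roll index 2: roll=10 (strike), consumes 1 roll
Frame 3 starts at roll index 3: rolls=9,0 (sum=9), consumes 2 rolls
Frame 4 starts at roll index 5: rolls=8,0 (sum=8), consumes 2 rolls
Frame 5 starts at roll index 7: rolls=5,1 (sum=6), consumes 2 rolls
Frame 6 starts at roll index 9: rolls=7,3 (sum=10), consumes 2 rolls
Frame 7 starts at roll index 11: roll=10 (strike), consumes 1 roll
Frame 8 starts at roll index 12: rolls=7,3 (sum=10), consumes 2 rolls
Frame 9 starts at roll index 14: roll=10 (strike), consumes 1 roll
Frame 10 starts at roll index 15: 2 remaining rolls

Answer: 0 2 3 5 7 9 11 12 14 15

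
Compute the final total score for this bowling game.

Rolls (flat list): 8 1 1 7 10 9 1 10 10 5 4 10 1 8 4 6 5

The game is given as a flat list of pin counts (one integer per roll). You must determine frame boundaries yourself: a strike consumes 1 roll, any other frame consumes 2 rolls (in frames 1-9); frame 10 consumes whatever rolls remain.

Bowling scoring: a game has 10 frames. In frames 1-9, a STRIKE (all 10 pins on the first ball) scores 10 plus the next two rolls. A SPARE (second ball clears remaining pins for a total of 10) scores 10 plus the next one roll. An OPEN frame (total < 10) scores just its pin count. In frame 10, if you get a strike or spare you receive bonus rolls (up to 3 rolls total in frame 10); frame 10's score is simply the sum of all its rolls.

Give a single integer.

Frame 1: OPEN (8+1=9). Cumulative: 9
Frame 2: OPEN (1+7=8). Cumulative: 17
Frame 3: STRIKE. 10 + next two rolls (9+1) = 20. Cumulative: 37
Frame 4: SPARE (9+1=10). 10 + next roll (10) = 20. Cumulative: 57
Frame 5: STRIKE. 10 + next two rolls (10+5) = 25. Cumulative: 82
Frame 6: STRIKE. 10 + next two rolls (5+4) = 19. Cumulative: 101
Frame 7: OPEN (5+4=9). Cumulative: 110
Frame 8: STRIKE. 10 + next two rolls (1+8) = 19. Cumulative: 129
Frame 9: OPEN (1+8=9). Cumulative: 138
Frame 10: SPARE. Sum of all frame-10 rolls (4+6+5) = 15. Cumulative: 153

Answer: 153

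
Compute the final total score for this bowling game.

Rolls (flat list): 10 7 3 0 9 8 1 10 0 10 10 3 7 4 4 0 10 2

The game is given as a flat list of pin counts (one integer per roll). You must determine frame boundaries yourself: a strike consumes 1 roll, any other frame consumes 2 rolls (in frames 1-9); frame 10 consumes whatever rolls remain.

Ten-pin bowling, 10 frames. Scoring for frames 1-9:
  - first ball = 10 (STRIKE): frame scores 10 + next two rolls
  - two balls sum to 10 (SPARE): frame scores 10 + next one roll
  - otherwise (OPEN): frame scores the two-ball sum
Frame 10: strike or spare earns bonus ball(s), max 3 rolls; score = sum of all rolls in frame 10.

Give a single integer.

Frame 1: STRIKE. 10 + next two rolls (7+3) = 20. Cumulative: 20
Frame 2: SPARE (7+3=10). 10 + next roll (0) = 10. Cumulative: 30
Frame 3: OPEN (0+9=9). Cumulative: 39
Frame 4: OPEN (8+1=9). Cumulative: 48
Frame 5: STRIKE. 10 + next two rolls (0+10) = 20. Cumulative: 68
Frame 6: SPARE (0+10=10). 10 + next roll (10) = 20. Cumulative: 88
Frame 7: STRIKE. 10 + next two rolls (3+7) = 20. Cumulative: 108
Frame 8: SPARE (3+7=10). 10 + next roll (4) = 14. Cumulative: 122
Frame 9: OPEN (4+4=8). Cumulative: 130
Frame 10: SPARE. Sum of all frame-10 rolls (0+10+2) = 12. Cumulative: 142

Answer: 142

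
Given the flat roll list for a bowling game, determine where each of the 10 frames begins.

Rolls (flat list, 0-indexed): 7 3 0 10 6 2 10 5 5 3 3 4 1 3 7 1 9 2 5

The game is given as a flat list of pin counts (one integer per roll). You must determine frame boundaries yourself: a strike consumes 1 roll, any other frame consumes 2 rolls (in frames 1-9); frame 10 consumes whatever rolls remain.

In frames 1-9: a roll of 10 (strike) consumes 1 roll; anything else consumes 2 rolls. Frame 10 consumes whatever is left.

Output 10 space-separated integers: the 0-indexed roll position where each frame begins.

Frame 1 starts at roll index 0: rolls=7,3 (sum=10), consumes 2 rolls
Frame 2 starts at roll index 2: rolls=0,10 (sum=10), consumes 2 rolls
Frame 3 starts at roll index 4: rolls=6,2 (sum=8), consumes 2 rolls
Frame 4 starts at roll index 6: roll=10 (strike), consumes 1 roll
Frame 5 starts at roll index 7: rolls=5,5 (sum=10), consumes 2 rolls
Frame 6 starts at roll index 9: rolls=3,3 (sum=6), consumes 2 rolls
Frame 7 starts at roll index 11: rolls=4,1 (sum=5), consumes 2 rolls
Frame 8 starts at roll index 13: rolls=3,7 (sum=10), consumes 2 rolls
Frame 9 starts at roll index 15: rolls=1,9 (sum=10), consumes 2 rolls
Frame 10 starts at roll index 17: 2 remaining rolls

Answer: 0 2 4 6 7 9 11 13 15 17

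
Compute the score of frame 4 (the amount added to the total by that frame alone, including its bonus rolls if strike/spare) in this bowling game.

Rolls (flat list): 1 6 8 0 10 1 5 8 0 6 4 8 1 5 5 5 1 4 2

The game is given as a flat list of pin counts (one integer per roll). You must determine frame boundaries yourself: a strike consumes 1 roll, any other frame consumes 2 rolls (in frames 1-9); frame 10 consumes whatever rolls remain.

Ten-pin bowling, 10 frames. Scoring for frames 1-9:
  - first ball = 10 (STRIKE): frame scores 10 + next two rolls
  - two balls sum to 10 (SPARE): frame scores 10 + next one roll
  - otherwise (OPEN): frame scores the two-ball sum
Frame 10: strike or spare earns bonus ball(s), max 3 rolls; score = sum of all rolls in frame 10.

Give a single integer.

Frame 1: OPEN (1+6=7). Cumulative: 7
Frame 2: OPEN (8+0=8). Cumulative: 15
Frame 3: STRIKE. 10 + next two rolls (1+5) = 16. Cumulative: 31
Frame 4: OPEN (1+5=6). Cumulative: 37
Frame 5: OPEN (8+0=8). Cumulative: 45
Frame 6: SPARE (6+4=10). 10 + next roll (8) = 18. Cumulative: 63

Answer: 6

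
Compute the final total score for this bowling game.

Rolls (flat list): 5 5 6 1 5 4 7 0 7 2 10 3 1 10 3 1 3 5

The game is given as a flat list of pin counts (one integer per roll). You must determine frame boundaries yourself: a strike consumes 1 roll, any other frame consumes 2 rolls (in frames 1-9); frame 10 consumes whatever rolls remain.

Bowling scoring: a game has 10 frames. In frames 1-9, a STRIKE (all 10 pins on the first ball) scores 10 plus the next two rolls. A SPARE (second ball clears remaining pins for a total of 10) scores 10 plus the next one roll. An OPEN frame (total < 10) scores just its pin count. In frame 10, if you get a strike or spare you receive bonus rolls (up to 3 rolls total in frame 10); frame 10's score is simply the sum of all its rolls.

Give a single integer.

Frame 1: SPARE (5+5=10). 10 + next roll (6) = 16. Cumulative: 16
Frame 2: OPEN (6+1=7). Cumulative: 23
Frame 3: OPEN (5+4=9). Cumulative: 32
Frame 4: OPEN (7+0=7). Cumulative: 39
Frame 5: OPEN (7+2=9). Cumulative: 48
Frame 6: STRIKE. 10 + next two rolls (3+1) = 14. Cumulative: 62
Frame 7: OPEN (3+1=4). Cumulative: 66
Frame 8: STRIKE. 10 + next two rolls (3+1) = 14. Cumulative: 80
Frame 9: OPEN (3+1=4). Cumulative: 84
Frame 10: OPEN. Sum of all frame-10 rolls (3+5) = 8. Cumulative: 92

Answer: 92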